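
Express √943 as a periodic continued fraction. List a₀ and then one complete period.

a₀ = ⌊√943⌋ = 30.
With m₀=0, d₀=1 and mₖ₊₁ = dₖaₖ − mₖ, dₖ₊₁ = (n − mₖ₊₁²)/dₖ, aₖ₊₁ = ⌊(a₀+mₖ₊₁)/dₖ₊₁⌋:
  k=1: m=30, d=43, a=1
  k=2: m=13, d=18, a=2
  k=3: m=23, d=23, a=2
  k=4: m=23, d=18, a=2
  k=5: m=13, d=43, a=1
  k=6: m=30, d=1, a=60
d=1 and a=2a₀=60 at k=6, so the next step gives (m, d) = (30, 43) again — its k=1 value — and the period has length 6.

[30; 1, 2, 2, 2, 1, 60]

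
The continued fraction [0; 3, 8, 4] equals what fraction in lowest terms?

Using pₖ = aₖpₖ₋₁ + pₖ₋₂ and qₖ = aₖqₖ₋₁ + qₖ₋₂:
  k=0: a=0, p=0, q=1
  k=1: a=3, p=1, q=3
  k=2: a=8, p=8, q=25
  k=3: a=4, p=33, q=103

33/103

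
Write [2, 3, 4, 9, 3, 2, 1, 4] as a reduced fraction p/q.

13439/5822

Fold from the inside: start with 4/1.
  1 + 1/4 = 5/4
  2 + 4/5 = 14/5
  3 + 5/14 = 47/14
  9 + 14/47 = 437/47
  4 + 47/437 = 1795/437
  3 + 437/1795 = 5822/1795
  2 + 1795/5822 = 13439/5822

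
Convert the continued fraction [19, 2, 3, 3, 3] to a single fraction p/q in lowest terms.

Fold from the inside: start with 3/1.
  3 + 1/3 = 10/3
  3 + 3/10 = 33/10
  2 + 10/33 = 76/33
  19 + 33/76 = 1477/76

1477/76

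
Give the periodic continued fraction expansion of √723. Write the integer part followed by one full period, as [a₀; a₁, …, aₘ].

[26; 1, 7, 1, 52]

a₀ = ⌊√723⌋ = 26.
With m₀=0, d₀=1 and mₖ₊₁ = dₖaₖ − mₖ, dₖ₊₁ = (n − mₖ₊₁²)/dₖ, aₖ₊₁ = ⌊(a₀+mₖ₊₁)/dₖ₊₁⌋:
  k=1: m=26, d=47, a=1
  k=2: m=21, d=6, a=7
  k=3: m=21, d=47, a=1
  k=4: m=26, d=1, a=52
d=1 and a=2a₀=52 at k=4, so the next step gives (m, d) = (26, 47) again — its k=1 value — and the period has length 4.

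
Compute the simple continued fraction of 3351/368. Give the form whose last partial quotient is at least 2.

[9; 9, 2, 3, 2, 2]

3351 = 9·368 + 39
368 = 9·39 + 17
39 = 2·17 + 5
17 = 3·5 + 2
5 = 2·2 + 1
2 = 2·1 + 0  (stop)
So 3351/368 = [9; 9, 2, 3, 2, 2].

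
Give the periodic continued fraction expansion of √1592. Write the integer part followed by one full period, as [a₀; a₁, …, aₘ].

a₀ = ⌊√1592⌋ = 39.
With m₀=0, d₀=1 and mₖ₊₁ = dₖaₖ − mₖ, dₖ₊₁ = (n − mₖ₊₁²)/dₖ, aₖ₊₁ = ⌊(a₀+mₖ₊₁)/dₖ₊₁⌋:
  k=1: m=39, d=71, a=1
  k=2: m=32, d=8, a=8
  k=3: m=32, d=71, a=1
  k=4: m=39, d=1, a=78
d=1 and a=2a₀=78 at k=4, so the next step gives (m, d) = (39, 71) again — its k=1 value — and the period has length 4.

[39; 1, 8, 1, 78]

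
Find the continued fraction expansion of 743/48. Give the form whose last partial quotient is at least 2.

[15; 2, 11, 2]

743 = 15*48 + 23
48 = 2*23 + 2
23 = 11*2 + 1
2 = 2*1 + 0  (stop)
So 743/48 = [15; 2, 11, 2].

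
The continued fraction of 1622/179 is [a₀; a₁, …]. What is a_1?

1622 = 9·179 + 11   →  a_0 = 9
179 = 16·11 + 3   →  a_1 = 16

16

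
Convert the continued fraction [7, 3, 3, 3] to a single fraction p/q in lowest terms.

241/33

Fold from the inside: start with 3/1.
  3 + 1/3 = 10/3
  3 + 3/10 = 33/10
  7 + 10/33 = 241/33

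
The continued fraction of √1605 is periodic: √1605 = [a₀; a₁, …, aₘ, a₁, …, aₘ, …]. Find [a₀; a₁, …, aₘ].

[40; 16, 80]

a₀ = ⌊√1605⌋ = 40.
With m₀=0, d₀=1 and mₖ₊₁ = dₖaₖ − mₖ, dₖ₊₁ = (n − mₖ₊₁²)/dₖ, aₖ₊₁ = ⌊(a₀+mₖ₊₁)/dₖ₊₁⌋:
  k=1: m=40, d=5, a=16
  k=2: m=40, d=1, a=80
d=1 and a=2a₀=80 at k=2, so the next step gives (m, d) = (40, 5) again — its k=1 value — and the period has length 2.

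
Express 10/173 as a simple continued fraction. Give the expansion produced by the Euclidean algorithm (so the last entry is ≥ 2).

10 = 0*173 + 10
173 = 17*10 + 3
10 = 3*3 + 1
3 = 3*1 + 0  (stop)
So 10/173 = [0; 17, 3, 3].

[0; 17, 3, 3]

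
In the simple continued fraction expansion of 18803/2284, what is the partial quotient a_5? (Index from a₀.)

18803 = 8·2284 + 531   →  a_0 = 8
2284 = 4·531 + 160   →  a_1 = 4
531 = 3·160 + 51   →  a_2 = 3
160 = 3·51 + 7   →  a_3 = 3
51 = 7·7 + 2   →  a_4 = 7
7 = 3·2 + 1   →  a_5 = 3

3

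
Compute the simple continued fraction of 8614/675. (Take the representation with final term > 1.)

[12; 1, 3, 5, 5, 6]

8614 = 12*675 + 514
675 = 1*514 + 161
514 = 3*161 + 31
161 = 5*31 + 6
31 = 5*6 + 1
6 = 6*1 + 0  (stop)
So 8614/675 = [12; 1, 3, 5, 5, 6].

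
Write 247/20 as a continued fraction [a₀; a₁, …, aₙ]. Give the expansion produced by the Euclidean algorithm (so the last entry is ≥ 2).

247 = 12·20 + 7
20 = 2·7 + 6
7 = 1·6 + 1
6 = 6·1 + 0  (stop)
So 247/20 = [12; 2, 1, 6].

[12; 2, 1, 6]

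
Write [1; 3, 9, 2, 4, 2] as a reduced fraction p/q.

Fold from the inside: start with 2/1.
  4 + 1/2 = 9/2
  2 + 2/9 = 20/9
  9 + 9/20 = 189/20
  3 + 20/189 = 587/189
  1 + 189/587 = 776/587

776/587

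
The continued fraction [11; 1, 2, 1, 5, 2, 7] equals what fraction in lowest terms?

Using pₖ = aₖpₖ₋₁ + pₖ₋₂ and qₖ = aₖqₖ₋₁ + qₖ₋₂:
  k=0: a=11, p=11, q=1
  k=1: a=1, p=12, q=1
  k=2: a=2, p=35, q=3
  k=3: a=1, p=47, q=4
  k=4: a=5, p=270, q=23
  k=5: a=2, p=587, q=50
  k=6: a=7, p=4379, q=373

4379/373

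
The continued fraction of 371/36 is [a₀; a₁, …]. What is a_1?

3

371 = 10·36 + 11   →  a_0 = 10
36 = 3·11 + 3   →  a_1 = 3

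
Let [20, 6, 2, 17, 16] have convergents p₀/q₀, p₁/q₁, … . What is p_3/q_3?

Using pₖ = aₖpₖ₋₁ + pₖ₋₂, qₖ = aₖqₖ₋₁ + qₖ₋₂ (with p₋₁=1, p₋₂=0, q₋₁=0, q₋₂=1):
  k=0: a=20, p=20, q=1
  k=1: a=6, p=121, q=6
  k=2: a=2, p=262, q=13
  k=3: a=17, p=4575, q=227

4575/227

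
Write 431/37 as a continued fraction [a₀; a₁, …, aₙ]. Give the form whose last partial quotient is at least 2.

[11; 1, 1, 1, 5, 2]

431 = 11*37 + 24
37 = 1*24 + 13
24 = 1*13 + 11
13 = 1*11 + 2
11 = 5*2 + 1
2 = 2*1 + 0  (stop)
So 431/37 = [11; 1, 1, 1, 5, 2].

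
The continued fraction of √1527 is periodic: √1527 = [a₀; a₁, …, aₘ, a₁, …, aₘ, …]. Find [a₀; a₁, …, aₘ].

[39; 13, 78]

a₀ = ⌊√1527⌋ = 39.
With m₀=0, d₀=1 and mₖ₊₁ = dₖaₖ − mₖ, dₖ₊₁ = (n − mₖ₊₁²)/dₖ, aₖ₊₁ = ⌊(a₀+mₖ₊₁)/dₖ₊₁⌋:
  k=1: m=39, d=6, a=13
  k=2: m=39, d=1, a=78
d=1 and a=2a₀=78 at k=2, so the next step gives (m, d) = (39, 6) again — its k=1 value — and the period has length 2.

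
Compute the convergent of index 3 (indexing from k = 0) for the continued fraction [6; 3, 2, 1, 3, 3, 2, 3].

Using pₖ = aₖpₖ₋₁ + pₖ₋₂, qₖ = aₖqₖ₋₁ + qₖ₋₂ (with p₋₁=1, p₋₂=0, q₋₁=0, q₋₂=1):
  k=0: a=6, p=6, q=1
  k=1: a=3, p=19, q=3
  k=2: a=2, p=44, q=7
  k=3: a=1, p=63, q=10

63/10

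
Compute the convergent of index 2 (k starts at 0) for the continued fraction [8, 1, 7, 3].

71/8

Using pₖ = aₖpₖ₋₁ + pₖ₋₂, qₖ = aₖqₖ₋₁ + qₖ₋₂ (with p₋₁=1, p₋₂=0, q₋₁=0, q₋₂=1):
  k=0: a=8, p=8, q=1
  k=1: a=1, p=9, q=1
  k=2: a=7, p=71, q=8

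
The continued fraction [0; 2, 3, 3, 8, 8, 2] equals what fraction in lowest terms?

1431/3293

Fold from the inside: start with 2/1.
  8 + 1/2 = 17/2
  8 + 2/17 = 138/17
  3 + 17/138 = 431/138
  3 + 138/431 = 1431/431
  2 + 431/1431 = 3293/1431
  0 + 1431/3293 = 1431/3293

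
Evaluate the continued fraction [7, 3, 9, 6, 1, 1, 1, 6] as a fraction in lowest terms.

27705/3784

Using pₖ = aₖpₖ₋₁ + pₖ₋₂ and qₖ = aₖqₖ₋₁ + qₖ₋₂:
  k=0: a=7, p=7, q=1
  k=1: a=3, p=22, q=3
  k=2: a=9, p=205, q=28
  k=3: a=6, p=1252, q=171
  k=4: a=1, p=1457, q=199
  k=5: a=1, p=2709, q=370
  k=6: a=1, p=4166, q=569
  k=7: a=6, p=27705, q=3784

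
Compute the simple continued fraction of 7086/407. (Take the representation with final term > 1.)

[17; 2, 2, 3, 2, 10]

7086 = 17*407 + 167
407 = 2*167 + 73
167 = 2*73 + 21
73 = 3*21 + 10
21 = 2*10 + 1
10 = 10*1 + 0  (stop)
So 7086/407 = [17; 2, 2, 3, 2, 10].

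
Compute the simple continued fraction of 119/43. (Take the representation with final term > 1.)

[2; 1, 3, 3, 3]

119 = 2*43 + 33
43 = 1*33 + 10
33 = 3*10 + 3
10 = 3*3 + 1
3 = 3*1 + 0  (stop)
So 119/43 = [2; 1, 3, 3, 3].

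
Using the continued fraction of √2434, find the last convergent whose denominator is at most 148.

√2434 = [49; 2, 1, 48, 1, 2, 98, …] (period length 6).
Convergents:
  p_0/q_0 = 49/1
  p_1/q_1 = 99/2
  p_2/q_2 = 148/3
  p_3/q_3 = 7203/146
  p_4/q_4 = 7351/149
q_3 = 146 ≤ 148 < 149 = q_4, so the answer is 7203/146.

7203/146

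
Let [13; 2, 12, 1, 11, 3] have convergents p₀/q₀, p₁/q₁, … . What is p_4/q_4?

Using pₖ = aₖpₖ₋₁ + pₖ₋₂, qₖ = aₖqₖ₋₁ + qₖ₋₂ (with p₋₁=1, p₋₂=0, q₋₁=0, q₋₂=1):
  k=0: a=13, p=13, q=1
  k=1: a=2, p=27, q=2
  k=2: a=12, p=337, q=25
  k=3: a=1, p=364, q=27
  k=4: a=11, p=4341, q=322

4341/322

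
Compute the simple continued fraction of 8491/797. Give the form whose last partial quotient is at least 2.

8491 = 10·797 + 521
797 = 1·521 + 276
521 = 1·276 + 245
276 = 1·245 + 31
245 = 7·31 + 28
31 = 1·28 + 3
28 = 9·3 + 1
3 = 3·1 + 0  (stop)
So 8491/797 = [10; 1, 1, 1, 7, 1, 9, 3].

[10; 1, 1, 1, 7, 1, 9, 3]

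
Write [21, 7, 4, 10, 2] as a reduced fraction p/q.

Using pₖ = aₖpₖ₋₁ + pₖ₋₂ and qₖ = aₖqₖ₋₁ + qₖ₋₂:
  k=0: a=21, p=21, q=1
  k=1: a=7, p=148, q=7
  k=2: a=4, p=613, q=29
  k=3: a=10, p=6278, q=297
  k=4: a=2, p=13169, q=623

13169/623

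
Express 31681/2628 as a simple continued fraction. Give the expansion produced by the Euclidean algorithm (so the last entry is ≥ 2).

31681 = 12·2628 + 145
2628 = 18·145 + 18
145 = 8·18 + 1
18 = 18·1 + 0  (stop)
So 31681/2628 = [12; 18, 8, 18].

[12; 18, 8, 18]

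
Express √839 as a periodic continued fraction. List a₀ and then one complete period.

[28; 1, 27, 1, 56]

a₀ = ⌊√839⌋ = 28.
With m₀=0, d₀=1 and mₖ₊₁ = dₖaₖ − mₖ, dₖ₊₁ = (n − mₖ₊₁²)/dₖ, aₖ₊₁ = ⌊(a₀+mₖ₊₁)/dₖ₊₁⌋:
  k=1: m=28, d=55, a=1
  k=2: m=27, d=2, a=27
  k=3: m=27, d=55, a=1
  k=4: m=28, d=1, a=56
d=1 and a=2a₀=56 at k=4, so the next step gives (m, d) = (28, 55) again — its k=1 value — and the period has length 4.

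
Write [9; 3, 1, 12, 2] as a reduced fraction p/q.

Using pₖ = aₖpₖ₋₁ + pₖ₋₂ and qₖ = aₖqₖ₋₁ + qₖ₋₂:
  k=0: a=9, p=9, q=1
  k=1: a=3, p=28, q=3
  k=2: a=1, p=37, q=4
  k=3: a=12, p=472, q=51
  k=4: a=2, p=981, q=106

981/106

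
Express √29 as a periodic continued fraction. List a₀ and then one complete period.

a₀ = ⌊√29⌋ = 5.
With m₀=0, d₀=1 and mₖ₊₁ = dₖaₖ − mₖ, dₖ₊₁ = (n − mₖ₊₁²)/dₖ, aₖ₊₁ = ⌊(a₀+mₖ₊₁)/dₖ₊₁⌋:
  k=1: m=5, d=4, a=2
  k=2: m=3, d=5, a=1
  k=3: m=2, d=5, a=1
  k=4: m=3, d=4, a=2
  k=5: m=5, d=1, a=10
d=1 and a=2a₀=10 at k=5, so the next step gives (m, d) = (5, 4) again — its k=1 value — and the period has length 5.

[5; 2, 1, 1, 2, 10]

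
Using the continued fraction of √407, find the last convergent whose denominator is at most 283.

2663/132

√407 = [20; 5, 1, 2, 1, 5, 40, …] (period length 6).
Convergents:
  p_0/q_0 = 20/1
  p_1/q_1 = 101/5
  p_2/q_2 = 121/6
  p_3/q_3 = 343/17
  p_4/q_4 = 464/23
  p_5/q_5 = 2663/132
  p_6/q_6 = 106984/5303
q_5 = 132 ≤ 283 < 5303 = q_6, so the answer is 2663/132.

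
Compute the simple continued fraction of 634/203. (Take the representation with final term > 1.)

634 = 3·203 + 25
203 = 8·25 + 3
25 = 8·3 + 1
3 = 3·1 + 0  (stop)
So 634/203 = [3; 8, 8, 3].

[3; 8, 8, 3]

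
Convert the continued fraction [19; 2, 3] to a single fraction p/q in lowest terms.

Fold from the inside: start with 3/1.
  2 + 1/3 = 7/3
  19 + 3/7 = 136/7

136/7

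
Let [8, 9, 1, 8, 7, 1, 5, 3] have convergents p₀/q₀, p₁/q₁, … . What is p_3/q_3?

Using pₖ = aₖpₖ₋₁ + pₖ₋₂, qₖ = aₖqₖ₋₁ + qₖ₋₂ (with p₋₁=1, p₋₂=0, q₋₁=0, q₋₂=1):
  k=0: a=8, p=8, q=1
  k=1: a=9, p=73, q=9
  k=2: a=1, p=81, q=10
  k=3: a=8, p=721, q=89

721/89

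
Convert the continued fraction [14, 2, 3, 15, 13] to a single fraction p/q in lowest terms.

20173/1398

Fold from the inside: start with 13/1.
  15 + 1/13 = 196/13
  3 + 13/196 = 601/196
  2 + 196/601 = 1398/601
  14 + 601/1398 = 20173/1398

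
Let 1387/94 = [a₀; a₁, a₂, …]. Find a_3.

1387 = 14·94 + 71   →  a_0 = 14
94 = 1·71 + 23   →  a_1 = 1
71 = 3·23 + 2   →  a_2 = 3
23 = 11·2 + 1   →  a_3 = 11

11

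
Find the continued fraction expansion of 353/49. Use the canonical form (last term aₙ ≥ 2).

[7; 4, 1, 9]

353 = 7*49 + 10
49 = 4*10 + 9
10 = 1*9 + 1
9 = 9*1 + 0  (stop)
So 353/49 = [7; 4, 1, 9].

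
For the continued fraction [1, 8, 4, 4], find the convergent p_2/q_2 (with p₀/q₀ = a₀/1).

37/33

Using pₖ = aₖpₖ₋₁ + pₖ₋₂, qₖ = aₖqₖ₋₁ + qₖ₋₂ (with p₋₁=1, p₋₂=0, q₋₁=0, q₋₂=1):
  k=0: a=1, p=1, q=1
  k=1: a=8, p=9, q=8
  k=2: a=4, p=37, q=33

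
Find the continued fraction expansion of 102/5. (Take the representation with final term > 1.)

[20; 2, 2]

102 = 20·5 + 2
5 = 2·2 + 1
2 = 2·1 + 0  (stop)
So 102/5 = [20; 2, 2].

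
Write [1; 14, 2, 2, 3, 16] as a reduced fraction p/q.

Fold from the inside: start with 16/1.
  3 + 1/16 = 49/16
  2 + 16/49 = 114/49
  2 + 49/114 = 277/114
  14 + 114/277 = 3992/277
  1 + 277/3992 = 4269/3992

4269/3992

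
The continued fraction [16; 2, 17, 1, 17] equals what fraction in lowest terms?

10947/664

Fold from the inside: start with 17/1.
  1 + 1/17 = 18/17
  17 + 17/18 = 323/18
  2 + 18/323 = 664/323
  16 + 323/664 = 10947/664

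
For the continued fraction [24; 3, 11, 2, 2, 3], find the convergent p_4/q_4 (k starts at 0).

4281/176

Using pₖ = aₖpₖ₋₁ + pₖ₋₂, qₖ = aₖqₖ₋₁ + qₖ₋₂ (with p₋₁=1, p₋₂=0, q₋₁=0, q₋₂=1):
  k=0: a=24, p=24, q=1
  k=1: a=3, p=73, q=3
  k=2: a=11, p=827, q=34
  k=3: a=2, p=1727, q=71
  k=4: a=2, p=4281, q=176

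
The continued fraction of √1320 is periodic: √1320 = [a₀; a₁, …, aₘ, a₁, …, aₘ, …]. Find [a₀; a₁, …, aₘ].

[36; 3, 72]

a₀ = ⌊√1320⌋ = 36.
With m₀=0, d₀=1 and mₖ₊₁ = dₖaₖ − mₖ, dₖ₊₁ = (n − mₖ₊₁²)/dₖ, aₖ₊₁ = ⌊(a₀+mₖ₊₁)/dₖ₊₁⌋:
  k=1: m=36, d=24, a=3
  k=2: m=36, d=1, a=72
d=1 and a=2a₀=72 at k=2, so the next step gives (m, d) = (36, 24) again — its k=1 value — and the period has length 2.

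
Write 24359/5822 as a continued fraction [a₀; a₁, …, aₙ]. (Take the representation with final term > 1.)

24359 = 4*5822 + 1071
5822 = 5*1071 + 467
1071 = 2*467 + 137
467 = 3*137 + 56
137 = 2*56 + 25
56 = 2*25 + 6
25 = 4*6 + 1
6 = 6*1 + 0  (stop)
So 24359/5822 = [4; 5, 2, 3, 2, 2, 4, 6].

[4; 5, 2, 3, 2, 2, 4, 6]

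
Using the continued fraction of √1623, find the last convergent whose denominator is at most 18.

282/7

√1623 = [40; 3, 2, 26, 2, 3, 80, …] (period length 6).
Convergents:
  p_0/q_0 = 40/1
  p_1/q_1 = 121/3
  p_2/q_2 = 282/7
  p_3/q_3 = 7453/185
q_2 = 7 ≤ 18 < 185 = q_3, so the answer is 282/7.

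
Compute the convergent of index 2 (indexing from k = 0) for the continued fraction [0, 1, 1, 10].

Using pₖ = aₖpₖ₋₁ + pₖ₋₂, qₖ = aₖqₖ₋₁ + qₖ₋₂ (with p₋₁=1, p₋₂=0, q₋₁=0, q₋₂=1):
  k=0: a=0, p=0, q=1
  k=1: a=1, p=1, q=1
  k=2: a=1, p=1, q=2

1/2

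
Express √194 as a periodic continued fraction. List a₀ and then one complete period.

a₀ = ⌊√194⌋ = 13.
With m₀=0, d₀=1 and mₖ₊₁ = dₖaₖ − mₖ, dₖ₊₁ = (n − mₖ₊₁²)/dₖ, aₖ₊₁ = ⌊(a₀+mₖ₊₁)/dₖ₊₁⌋:
  k=1: m=13, d=25, a=1
  k=2: m=12, d=2, a=12
  k=3: m=12, d=25, a=1
  k=4: m=13, d=1, a=26
d=1 and a=2a₀=26 at k=4, so the next step gives (m, d) = (13, 25) again — its k=1 value — and the period has length 4.

[13; 1, 12, 1, 26]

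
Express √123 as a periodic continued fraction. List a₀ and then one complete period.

a₀ = ⌊√123⌋ = 11.

[11; 11, 22]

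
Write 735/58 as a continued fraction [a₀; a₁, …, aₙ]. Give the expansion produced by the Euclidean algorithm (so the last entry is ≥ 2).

[12; 1, 2, 19]

735 = 12×58 + 39
58 = 1×39 + 19
39 = 2×19 + 1
19 = 19×1 + 0  (stop)
So 735/58 = [12; 1, 2, 19].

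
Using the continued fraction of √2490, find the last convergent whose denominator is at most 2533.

√2490 = [49; 1, 8, 1, 98, …] (period length 4).
Convergents:
  p_0/q_0 = 49/1
  p_1/q_1 = 50/1
  p_2/q_2 = 449/9
  p_3/q_3 = 499/10
  p_4/q_4 = 49351/989
  p_5/q_5 = 49850/999
  p_6/q_6 = 448151/8981
q_5 = 999 ≤ 2533 < 8981 = q_6, so the answer is 49850/999.

49850/999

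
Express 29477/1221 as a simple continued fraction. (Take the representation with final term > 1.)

[24; 7, 17, 3, 3]

29477 = 24*1221 + 173
1221 = 7*173 + 10
173 = 17*10 + 3
10 = 3*3 + 1
3 = 3*1 + 0  (stop)
So 29477/1221 = [24; 7, 17, 3, 3].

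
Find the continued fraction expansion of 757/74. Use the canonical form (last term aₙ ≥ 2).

[10; 4, 2, 1, 5]

757 = 10×74 + 17
74 = 4×17 + 6
17 = 2×6 + 5
6 = 1×5 + 1
5 = 5×1 + 0  (stop)
So 757/74 = [10; 4, 2, 1, 5].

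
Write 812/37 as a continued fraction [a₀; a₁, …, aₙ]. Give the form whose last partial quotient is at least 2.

[21; 1, 17, 2]

812 = 21×37 + 35
37 = 1×35 + 2
35 = 17×2 + 1
2 = 2×1 + 0  (stop)
So 812/37 = [21; 1, 17, 2].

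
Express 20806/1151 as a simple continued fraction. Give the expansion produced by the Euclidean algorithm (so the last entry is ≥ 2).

20806 = 18*1151 + 88
1151 = 13*88 + 7
88 = 12*7 + 4
7 = 1*4 + 3
4 = 1*3 + 1
3 = 3*1 + 0  (stop)
So 20806/1151 = [18; 13, 12, 1, 1, 3].

[18; 13, 12, 1, 1, 3]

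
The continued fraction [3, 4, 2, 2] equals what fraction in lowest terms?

Using pₖ = aₖpₖ₋₁ + pₖ₋₂ and qₖ = aₖqₖ₋₁ + qₖ₋₂:
  k=0: a=3, p=3, q=1
  k=1: a=4, p=13, q=4
  k=2: a=2, p=29, q=9
  k=3: a=2, p=71, q=22

71/22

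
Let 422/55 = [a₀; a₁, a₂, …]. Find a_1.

1

422 = 7·55 + 37   →  a_0 = 7
55 = 1·37 + 18   →  a_1 = 1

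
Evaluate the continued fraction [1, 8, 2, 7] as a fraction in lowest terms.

Using pₖ = aₖpₖ₋₁ + pₖ₋₂ and qₖ = aₖqₖ₋₁ + qₖ₋₂:
  k=0: a=1, p=1, q=1
  k=1: a=8, p=9, q=8
  k=2: a=2, p=19, q=17
  k=3: a=7, p=142, q=127

142/127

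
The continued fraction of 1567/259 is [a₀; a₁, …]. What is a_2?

1

1567 = 6·259 + 13   →  a_0 = 6
259 = 19·13 + 12   →  a_1 = 19
13 = 1·12 + 1   →  a_2 = 1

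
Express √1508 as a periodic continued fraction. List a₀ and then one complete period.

a₀ = ⌊√1508⌋ = 38.
With m₀=0, d₀=1 and mₖ₊₁ = dₖaₖ − mₖ, dₖ₊₁ = (n − mₖ₊₁²)/dₖ, aₖ₊₁ = ⌊(a₀+mₖ₊₁)/dₖ₊₁⌋:
  k=1: m=38, d=64, a=1
  k=2: m=26, d=13, a=4
  k=3: m=26, d=64, a=1
  k=4: m=38, d=1, a=76
d=1 and a=2a₀=76 at k=4, so the next step gives (m, d) = (38, 64) again — its k=1 value — and the period has length 4.

[38; 1, 4, 1, 76]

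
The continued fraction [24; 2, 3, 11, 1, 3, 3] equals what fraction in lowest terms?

Using pₖ = aₖpₖ₋₁ + pₖ₋₂ and qₖ = aₖqₖ₋₁ + qₖ₋₂:
  k=0: a=24, p=24, q=1
  k=1: a=2, p=49, q=2
  k=2: a=3, p=171, q=7
  k=3: a=11, p=1930, q=79
  k=4: a=1, p=2101, q=86
  k=5: a=3, p=8233, q=337
  k=6: a=3, p=26800, q=1097

26800/1097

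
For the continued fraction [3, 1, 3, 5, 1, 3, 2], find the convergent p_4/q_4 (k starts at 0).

Using pₖ = aₖpₖ₋₁ + pₖ₋₂, qₖ = aₖqₖ₋₁ + qₖ₋₂ (with p₋₁=1, p₋₂=0, q₋₁=0, q₋₂=1):
  k=0: a=3, p=3, q=1
  k=1: a=1, p=4, q=1
  k=2: a=3, p=15, q=4
  k=3: a=5, p=79, q=21
  k=4: a=1, p=94, q=25

94/25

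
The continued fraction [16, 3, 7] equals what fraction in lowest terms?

359/22

Fold from the inside: start with 7/1.
  3 + 1/7 = 22/7
  16 + 7/22 = 359/22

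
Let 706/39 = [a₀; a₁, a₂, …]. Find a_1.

706 = 18·39 + 4   →  a_0 = 18
39 = 9·4 + 3   →  a_1 = 9

9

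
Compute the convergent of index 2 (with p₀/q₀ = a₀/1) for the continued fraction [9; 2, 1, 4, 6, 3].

Using pₖ = aₖpₖ₋₁ + pₖ₋₂, qₖ = aₖqₖ₋₁ + qₖ₋₂ (with p₋₁=1, p₋₂=0, q₋₁=0, q₋₂=1):
  k=0: a=9, p=9, q=1
  k=1: a=2, p=19, q=2
  k=2: a=1, p=28, q=3

28/3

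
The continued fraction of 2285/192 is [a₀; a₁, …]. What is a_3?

9

2285 = 11·192 + 173   →  a_0 = 11
192 = 1·173 + 19   →  a_1 = 1
173 = 9·19 + 2   →  a_2 = 9
19 = 9·2 + 1   →  a_3 = 9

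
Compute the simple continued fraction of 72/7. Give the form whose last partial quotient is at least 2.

[10; 3, 2]

72 = 10*7 + 2
7 = 3*2 + 1
2 = 2*1 + 0  (stop)
So 72/7 = [10; 3, 2].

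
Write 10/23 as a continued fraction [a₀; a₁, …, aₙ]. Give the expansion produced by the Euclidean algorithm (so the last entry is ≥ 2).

[0; 2, 3, 3]

10 = 0*23 + 10
23 = 2*10 + 3
10 = 3*3 + 1
3 = 3*1 + 0  (stop)
So 10/23 = [0; 2, 3, 3].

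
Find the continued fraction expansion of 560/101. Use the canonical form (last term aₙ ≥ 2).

[5; 1, 1, 5, 9]

560 = 5*101 + 55
101 = 1*55 + 46
55 = 1*46 + 9
46 = 5*9 + 1
9 = 9*1 + 0  (stop)
So 560/101 = [5; 1, 1, 5, 9].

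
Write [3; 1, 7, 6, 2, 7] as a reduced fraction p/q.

Using pₖ = aₖpₖ₋₁ + pₖ₋₂ and qₖ = aₖqₖ₋₁ + qₖ₋₂:
  k=0: a=3, p=3, q=1
  k=1: a=1, p=4, q=1
  k=2: a=7, p=31, q=8
  k=3: a=6, p=190, q=49
  k=4: a=2, p=411, q=106
  k=5: a=7, p=3067, q=791

3067/791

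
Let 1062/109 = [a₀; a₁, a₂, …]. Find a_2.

1062 = 9·109 + 81   →  a_0 = 9
109 = 1·81 + 28   →  a_1 = 1
81 = 2·28 + 25   →  a_2 = 2

2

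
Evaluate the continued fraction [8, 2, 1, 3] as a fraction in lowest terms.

92/11

Using pₖ = aₖpₖ₋₁ + pₖ₋₂ and qₖ = aₖqₖ₋₁ + qₖ₋₂:
  k=0: a=8, p=8, q=1
  k=1: a=2, p=17, q=2
  k=2: a=1, p=25, q=3
  k=3: a=3, p=92, q=11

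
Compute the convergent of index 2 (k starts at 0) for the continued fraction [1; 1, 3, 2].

7/4

Using pₖ = aₖpₖ₋₁ + pₖ₋₂, qₖ = aₖqₖ₋₁ + qₖ₋₂ (with p₋₁=1, p₋₂=0, q₋₁=0, q₋₂=1):
  k=0: a=1, p=1, q=1
  k=1: a=1, p=2, q=1
  k=2: a=3, p=7, q=4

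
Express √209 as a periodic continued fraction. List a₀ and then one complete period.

a₀ = ⌊√209⌋ = 14.
With m₀=0, d₀=1 and mₖ₊₁ = dₖaₖ − mₖ, dₖ₊₁ = (n − mₖ₊₁²)/dₖ, aₖ₊₁ = ⌊(a₀+mₖ₊₁)/dₖ₊₁⌋:
  k=1: m=14, d=13, a=2
  k=2: m=12, d=5, a=5
  k=3: m=13, d=8, a=3
  k=4: m=11, d=11, a=2
  k=5: m=11, d=8, a=3
  k=6: m=13, d=5, a=5
  k=7: m=12, d=13, a=2
  k=8: m=14, d=1, a=28
d=1 and a=2a₀=28 at k=8, so the next step gives (m, d) = (14, 13) again — its k=1 value — and the period has length 8.

[14; 2, 5, 3, 2, 3, 5, 2, 28]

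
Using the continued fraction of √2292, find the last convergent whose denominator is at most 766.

√2292 = [47; 1, 6, 1, 94, …] (period length 4).
Convergents:
  p_0/q_0 = 47/1
  p_1/q_1 = 48/1
  p_2/q_2 = 335/7
  p_3/q_3 = 383/8
  p_4/q_4 = 36337/759
  p_5/q_5 = 36720/767
q_4 = 759 ≤ 766 < 767 = q_5, so the answer is 36337/759.

36337/759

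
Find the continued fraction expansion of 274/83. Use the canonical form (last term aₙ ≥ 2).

[3; 3, 3, 8]

274 = 3×83 + 25
83 = 3×25 + 8
25 = 3×8 + 1
8 = 8×1 + 0  (stop)
So 274/83 = [3; 3, 3, 8].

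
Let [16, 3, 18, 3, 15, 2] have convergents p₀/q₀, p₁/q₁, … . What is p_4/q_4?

42043/2575

Using pₖ = aₖpₖ₋₁ + pₖ₋₂, qₖ = aₖqₖ₋₁ + qₖ₋₂ (with p₋₁=1, p₋₂=0, q₋₁=0, q₋₂=1):
  k=0: a=16, p=16, q=1
  k=1: a=3, p=49, q=3
  k=2: a=18, p=898, q=55
  k=3: a=3, p=2743, q=168
  k=4: a=15, p=42043, q=2575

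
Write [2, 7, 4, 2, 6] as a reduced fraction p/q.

896/419

Fold from the inside: start with 6/1.
  2 + 1/6 = 13/6
  4 + 6/13 = 58/13
  7 + 13/58 = 419/58
  2 + 58/419 = 896/419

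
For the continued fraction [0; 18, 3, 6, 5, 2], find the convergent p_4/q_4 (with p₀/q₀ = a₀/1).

98/1795

Using pₖ = aₖpₖ₋₁ + pₖ₋₂, qₖ = aₖqₖ₋₁ + qₖ₋₂ (with p₋₁=1, p₋₂=0, q₋₁=0, q₋₂=1):
  k=0: a=0, p=0, q=1
  k=1: a=18, p=1, q=18
  k=2: a=3, p=3, q=55
  k=3: a=6, p=19, q=348
  k=4: a=5, p=98, q=1795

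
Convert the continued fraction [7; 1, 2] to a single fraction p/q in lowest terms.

23/3

Fold from the inside: start with 2/1.
  1 + 1/2 = 3/2
  7 + 2/3 = 23/3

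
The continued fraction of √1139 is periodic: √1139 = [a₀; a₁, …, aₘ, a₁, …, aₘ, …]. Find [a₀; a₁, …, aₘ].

a₀ = ⌊√1139⌋ = 33.
With m₀=0, d₀=1 and mₖ₊₁ = dₖaₖ − mₖ, dₖ₊₁ = (n − mₖ₊₁²)/dₖ, aₖ₊₁ = ⌊(a₀+mₖ₊₁)/dₖ₊₁⌋:
  k=1: m=33, d=50, a=1
  k=2: m=17, d=17, a=2
  k=3: m=17, d=50, a=1
  k=4: m=33, d=1, a=66
d=1 and a=2a₀=66 at k=4, so the next step gives (m, d) = (33, 50) again — its k=1 value — and the period has length 4.

[33; 1, 2, 1, 66]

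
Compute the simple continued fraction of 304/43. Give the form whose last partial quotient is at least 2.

304 = 7·43 + 3
43 = 14·3 + 1
3 = 3·1 + 0  (stop)
So 304/43 = [7; 14, 3].

[7; 14, 3]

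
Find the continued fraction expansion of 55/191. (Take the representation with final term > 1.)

[0; 3, 2, 8, 1, 2]

55 = 0·191 + 55
191 = 3·55 + 26
55 = 2·26 + 3
26 = 8·3 + 2
3 = 1·2 + 1
2 = 2·1 + 0  (stop)
So 55/191 = [0; 3, 2, 8, 1, 2].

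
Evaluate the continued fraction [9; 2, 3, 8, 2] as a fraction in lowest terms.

1160/123

Using pₖ = aₖpₖ₋₁ + pₖ₋₂ and qₖ = aₖqₖ₋₁ + qₖ₋₂:
  k=0: a=9, p=9, q=1
  k=1: a=2, p=19, q=2
  k=2: a=3, p=66, q=7
  k=3: a=8, p=547, q=58
  k=4: a=2, p=1160, q=123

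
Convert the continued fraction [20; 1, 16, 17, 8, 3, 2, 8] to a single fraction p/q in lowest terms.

Fold from the inside: start with 8/1.
  2 + 1/8 = 17/8
  3 + 8/17 = 59/17
  8 + 17/59 = 489/59
  17 + 59/489 = 8372/489
  16 + 489/8372 = 134441/8372
  1 + 8372/134441 = 142813/134441
  20 + 134441/142813 = 2990701/142813

2990701/142813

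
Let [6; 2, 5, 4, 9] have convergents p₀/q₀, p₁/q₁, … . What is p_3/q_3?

297/46

Using pₖ = aₖpₖ₋₁ + pₖ₋₂, qₖ = aₖqₖ₋₁ + qₖ₋₂ (with p₋₁=1, p₋₂=0, q₋₁=0, q₋₂=1):
  k=0: a=6, p=6, q=1
  k=1: a=2, p=13, q=2
  k=2: a=5, p=71, q=11
  k=3: a=4, p=297, q=46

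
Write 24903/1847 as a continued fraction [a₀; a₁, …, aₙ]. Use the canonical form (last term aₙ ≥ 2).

24903 = 13*1847 + 892
1847 = 2*892 + 63
892 = 14*63 + 10
63 = 6*10 + 3
10 = 3*3 + 1
3 = 3*1 + 0  (stop)
So 24903/1847 = [13; 2, 14, 6, 3, 3].

[13; 2, 14, 6, 3, 3]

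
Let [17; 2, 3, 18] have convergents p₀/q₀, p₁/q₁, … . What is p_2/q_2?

Using pₖ = aₖpₖ₋₁ + pₖ₋₂, qₖ = aₖqₖ₋₁ + qₖ₋₂ (with p₋₁=1, p₋₂=0, q₋₁=0, q₋₂=1):
  k=0: a=17, p=17, q=1
  k=1: a=2, p=35, q=2
  k=2: a=3, p=122, q=7

122/7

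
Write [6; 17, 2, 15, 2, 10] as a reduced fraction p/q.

Using pₖ = aₖpₖ₋₁ + pₖ₋₂ and qₖ = aₖqₖ₋₁ + qₖ₋₂:
  k=0: a=6, p=6, q=1
  k=1: a=17, p=103, q=17
  k=2: a=2, p=212, q=35
  k=3: a=15, p=3283, q=542
  k=4: a=2, p=6778, q=1119
  k=5: a=10, p=71063, q=11732

71063/11732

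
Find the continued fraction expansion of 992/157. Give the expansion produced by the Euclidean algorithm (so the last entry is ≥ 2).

992 = 6·157 + 50
157 = 3·50 + 7
50 = 7·7 + 1
7 = 7·1 + 0  (stop)
So 992/157 = [6; 3, 7, 7].

[6; 3, 7, 7]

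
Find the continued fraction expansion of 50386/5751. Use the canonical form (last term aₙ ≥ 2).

[8; 1, 3, 5, 3, 3, 8, 3]

50386 = 8×5751 + 4378
5751 = 1×4378 + 1373
4378 = 3×1373 + 259
1373 = 5×259 + 78
259 = 3×78 + 25
78 = 3×25 + 3
25 = 8×3 + 1
3 = 3×1 + 0  (stop)
So 50386/5751 = [8; 1, 3, 5, 3, 3, 8, 3].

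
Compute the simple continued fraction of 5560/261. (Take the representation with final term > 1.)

[21; 3, 3, 3, 2, 3]

5560 = 21·261 + 79
261 = 3·79 + 24
79 = 3·24 + 7
24 = 3·7 + 3
7 = 2·3 + 1
3 = 3·1 + 0  (stop)
So 5560/261 = [21; 3, 3, 3, 2, 3].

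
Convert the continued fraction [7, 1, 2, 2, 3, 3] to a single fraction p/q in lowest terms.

609/79

Fold from the inside: start with 3/1.
  3 + 1/3 = 10/3
  2 + 3/10 = 23/10
  2 + 10/23 = 56/23
  1 + 23/56 = 79/56
  7 + 56/79 = 609/79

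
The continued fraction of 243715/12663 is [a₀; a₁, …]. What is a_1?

243715 = 19·12663 + 3118   →  a_0 = 19
12663 = 4·3118 + 191   →  a_1 = 4

4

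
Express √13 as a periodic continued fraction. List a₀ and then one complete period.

a₀ = ⌊√13⌋ = 3.

[3; 1, 1, 1, 1, 6]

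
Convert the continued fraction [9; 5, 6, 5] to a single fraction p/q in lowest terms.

Fold from the inside: start with 5/1.
  6 + 1/5 = 31/5
  5 + 5/31 = 160/31
  9 + 31/160 = 1471/160

1471/160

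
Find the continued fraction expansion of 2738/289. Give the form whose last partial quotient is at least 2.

2738 = 9×289 + 137
289 = 2×137 + 15
137 = 9×15 + 2
15 = 7×2 + 1
2 = 2×1 + 0  (stop)
So 2738/289 = [9; 2, 9, 7, 2].

[9; 2, 9, 7, 2]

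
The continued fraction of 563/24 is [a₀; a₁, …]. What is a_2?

563 = 23·24 + 11   →  a_0 = 23
24 = 2·11 + 2   →  a_1 = 2
11 = 5·2 + 1   →  a_2 = 5

5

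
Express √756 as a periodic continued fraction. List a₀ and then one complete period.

[27; 2, 54]

a₀ = ⌊√756⌋ = 27.
With m₀=0, d₀=1 and mₖ₊₁ = dₖaₖ − mₖ, dₖ₊₁ = (n − mₖ₊₁²)/dₖ, aₖ₊₁ = ⌊(a₀+mₖ₊₁)/dₖ₊₁⌋:
  k=1: m=27, d=27, a=2
  k=2: m=27, d=1, a=54
d=1 and a=2a₀=54 at k=2, so the next step gives (m, d) = (27, 27) again — its k=1 value — and the period has length 2.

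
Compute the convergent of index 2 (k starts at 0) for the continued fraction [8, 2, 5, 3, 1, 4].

93/11

Using pₖ = aₖpₖ₋₁ + pₖ₋₂, qₖ = aₖqₖ₋₁ + qₖ₋₂ (with p₋₁=1, p₋₂=0, q₋₁=0, q₋₂=1):
  k=0: a=8, p=8, q=1
  k=1: a=2, p=17, q=2
  k=2: a=5, p=93, q=11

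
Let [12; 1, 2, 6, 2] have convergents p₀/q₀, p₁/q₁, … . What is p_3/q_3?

Using pₖ = aₖpₖ₋₁ + pₖ₋₂, qₖ = aₖqₖ₋₁ + qₖ₋₂ (with p₋₁=1, p₋₂=0, q₋₁=0, q₋₂=1):
  k=0: a=12, p=12, q=1
  k=1: a=1, p=13, q=1
  k=2: a=2, p=38, q=3
  k=3: a=6, p=241, q=19

241/19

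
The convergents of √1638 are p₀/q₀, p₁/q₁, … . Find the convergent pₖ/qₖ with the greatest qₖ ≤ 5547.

√1638 = [40; 2, 8, 2, 80, …] (period length 4).
Convergents:
  p_0/q_0 = 40/1
  p_1/q_1 = 81/2
  p_2/q_2 = 688/17
  p_3/q_3 = 1457/36
  p_4/q_4 = 117248/2897
  p_5/q_5 = 235953/5830
q_4 = 2897 ≤ 5547 < 5830 = q_5, so the answer is 117248/2897.

117248/2897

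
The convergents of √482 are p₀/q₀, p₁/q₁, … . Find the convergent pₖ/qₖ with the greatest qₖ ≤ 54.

483/22

√482 = [21; 1, 20, 1, 42, …] (period length 4).
Convergents:
  p_0/q_0 = 21/1
  p_1/q_1 = 22/1
  p_2/q_2 = 461/21
  p_3/q_3 = 483/22
  p_4/q_4 = 20747/945
q_3 = 22 ≤ 54 < 945 = q_4, so the answer is 483/22.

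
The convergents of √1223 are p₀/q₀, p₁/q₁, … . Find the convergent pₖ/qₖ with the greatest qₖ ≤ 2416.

√1223 = [34; 1, 33, 1, 68, …] (period length 4).
Convergents:
  p_0/q_0 = 34/1
  p_1/q_1 = 35/1
  p_2/q_2 = 1189/34
  p_3/q_3 = 1224/35
  p_4/q_4 = 84421/2414
  p_5/q_5 = 85645/2449
q_4 = 2414 ≤ 2416 < 2449 = q_5, so the answer is 84421/2414.

84421/2414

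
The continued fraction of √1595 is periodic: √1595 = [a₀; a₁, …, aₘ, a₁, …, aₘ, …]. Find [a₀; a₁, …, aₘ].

a₀ = ⌊√1595⌋ = 39.
With m₀=0, d₀=1 and mₖ₊₁ = dₖaₖ − mₖ, dₖ₊₁ = (n − mₖ₊₁²)/dₖ, aₖ₊₁ = ⌊(a₀+mₖ₊₁)/dₖ₊₁⌋:
  k=1: m=39, d=74, a=1
  k=2: m=35, d=5, a=14
  k=3: m=35, d=74, a=1
  k=4: m=39, d=1, a=78
d=1 and a=2a₀=78 at k=4, so the next step gives (m, d) = (39, 74) again — its k=1 value — and the period has length 4.

[39; 1, 14, 1, 78]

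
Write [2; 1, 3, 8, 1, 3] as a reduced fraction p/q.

397/144

Fold from the inside: start with 3/1.
  1 + 1/3 = 4/3
  8 + 3/4 = 35/4
  3 + 4/35 = 109/35
  1 + 35/109 = 144/109
  2 + 109/144 = 397/144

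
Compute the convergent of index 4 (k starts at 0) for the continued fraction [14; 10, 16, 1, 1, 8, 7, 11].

Using pₖ = aₖpₖ₋₁ + pₖ₋₂, qₖ = aₖqₖ₋₁ + qₖ₋₂ (with p₋₁=1, p₋₂=0, q₋₁=0, q₋₂=1):
  k=0: a=14, p=14, q=1
  k=1: a=10, p=141, q=10
  k=2: a=16, p=2270, q=161
  k=3: a=1, p=2411, q=171
  k=4: a=1, p=4681, q=332

4681/332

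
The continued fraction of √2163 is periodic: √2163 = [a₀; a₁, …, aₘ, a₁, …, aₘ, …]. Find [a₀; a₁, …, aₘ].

a₀ = ⌊√2163⌋ = 46.
With m₀=0, d₀=1 and mₖ₊₁ = dₖaₖ − mₖ, dₖ₊₁ = (n − mₖ₊₁²)/dₖ, aₖ₊₁ = ⌊(a₀+mₖ₊₁)/dₖ₊₁⌋:
  k=1: m=46, d=47, a=1
  k=2: m=1, d=46, a=1
  k=3: m=45, d=3, a=30
  k=4: m=45, d=46, a=1
  k=5: m=1, d=47, a=1
  k=6: m=46, d=1, a=92
d=1 and a=2a₀=92 at k=6, so the next step gives (m, d) = (46, 47) again — its k=1 value — and the period has length 6.

[46; 1, 1, 30, 1, 1, 92]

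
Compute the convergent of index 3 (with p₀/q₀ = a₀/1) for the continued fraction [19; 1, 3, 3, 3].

Using pₖ = aₖpₖ₋₁ + pₖ₋₂, qₖ = aₖqₖ₋₁ + qₖ₋₂ (with p₋₁=1, p₋₂=0, q₋₁=0, q₋₂=1):
  k=0: a=19, p=19, q=1
  k=1: a=1, p=20, q=1
  k=2: a=3, p=79, q=4
  k=3: a=3, p=257, q=13

257/13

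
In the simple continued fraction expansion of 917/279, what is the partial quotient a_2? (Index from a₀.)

2

917 = 3·279 + 80   →  a_0 = 3
279 = 3·80 + 39   →  a_1 = 3
80 = 2·39 + 2   →  a_2 = 2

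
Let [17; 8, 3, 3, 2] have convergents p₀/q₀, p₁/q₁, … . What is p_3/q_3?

1421/83

Using pₖ = aₖpₖ₋₁ + pₖ₋₂, qₖ = aₖqₖ₋₁ + qₖ₋₂ (with p₋₁=1, p₋₂=0, q₋₁=0, q₋₂=1):
  k=0: a=17, p=17, q=1
  k=1: a=8, p=137, q=8
  k=2: a=3, p=428, q=25
  k=3: a=3, p=1421, q=83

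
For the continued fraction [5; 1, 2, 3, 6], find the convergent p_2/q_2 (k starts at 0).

Using pₖ = aₖpₖ₋₁ + pₖ₋₂, qₖ = aₖqₖ₋₁ + qₖ₋₂ (with p₋₁=1, p₋₂=0, q₋₁=0, q₋₂=1):
  k=0: a=5, p=5, q=1
  k=1: a=1, p=6, q=1
  k=2: a=2, p=17, q=3

17/3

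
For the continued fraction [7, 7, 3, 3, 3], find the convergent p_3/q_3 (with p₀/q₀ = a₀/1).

521/73

Using pₖ = aₖpₖ₋₁ + pₖ₋₂, qₖ = aₖqₖ₋₁ + qₖ₋₂ (with p₋₁=1, p₋₂=0, q₋₁=0, q₋₂=1):
  k=0: a=7, p=7, q=1
  k=1: a=7, p=50, q=7
  k=2: a=3, p=157, q=22
  k=3: a=3, p=521, q=73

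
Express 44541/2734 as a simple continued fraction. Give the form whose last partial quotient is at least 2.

[16; 3, 2, 3, 11, 10]

44541 = 16*2734 + 797
2734 = 3*797 + 343
797 = 2*343 + 111
343 = 3*111 + 10
111 = 11*10 + 1
10 = 10*1 + 0  (stop)
So 44541/2734 = [16; 3, 2, 3, 11, 10].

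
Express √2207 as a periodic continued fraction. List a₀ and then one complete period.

[46; 1, 45, 1, 92]

a₀ = ⌊√2207⌋ = 46.
With m₀=0, d₀=1 and mₖ₊₁ = dₖaₖ − mₖ, dₖ₊₁ = (n − mₖ₊₁²)/dₖ, aₖ₊₁ = ⌊(a₀+mₖ₊₁)/dₖ₊₁⌋:
  k=1: m=46, d=91, a=1
  k=2: m=45, d=2, a=45
  k=3: m=45, d=91, a=1
  k=4: m=46, d=1, a=92
d=1 and a=2a₀=92 at k=4, so the next step gives (m, d) = (46, 91) again — its k=1 value — and the period has length 4.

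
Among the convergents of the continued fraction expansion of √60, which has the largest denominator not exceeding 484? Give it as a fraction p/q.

√60 = [7; 1, 2, 1, 14, …] (period length 4).
Convergents:
  p_0/q_0 = 7/1
  p_1/q_1 = 8/1
  p_2/q_2 = 23/3
  p_3/q_3 = 31/4
  p_4/q_4 = 457/59
  p_5/q_5 = 488/63
  p_6/q_6 = 1433/185
  p_7/q_7 = 1921/248
  p_8/q_8 = 28327/3657
q_7 = 248 ≤ 484 < 3657 = q_8, so the answer is 1921/248.

1921/248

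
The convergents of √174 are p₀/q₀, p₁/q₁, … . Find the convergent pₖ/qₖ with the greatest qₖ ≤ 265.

√174 = [13; 5, 4, 5, 26, …] (period length 4).
Convergents:
  p_0/q_0 = 13/1
  p_1/q_1 = 66/5
  p_2/q_2 = 277/21
  p_3/q_3 = 1451/110
  p_4/q_4 = 38003/2881
q_3 = 110 ≤ 265 < 2881 = q_4, so the answer is 1451/110.

1451/110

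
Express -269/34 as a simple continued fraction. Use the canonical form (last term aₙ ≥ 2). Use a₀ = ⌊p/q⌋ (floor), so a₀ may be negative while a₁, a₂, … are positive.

-269 = -8·34 + 3
34 = 11·3 + 1
3 = 3·1 + 0  (stop)
So -269/34 = [-8; 11, 3].

[-8; 11, 3]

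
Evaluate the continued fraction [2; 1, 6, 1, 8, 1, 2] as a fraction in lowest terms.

Fold from the inside: start with 2/1.
  1 + 1/2 = 3/2
  8 + 2/3 = 26/3
  1 + 3/26 = 29/26
  6 + 26/29 = 200/29
  1 + 29/200 = 229/200
  2 + 200/229 = 658/229

658/229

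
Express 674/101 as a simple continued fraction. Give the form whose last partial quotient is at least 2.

[6; 1, 2, 16, 2]

674 = 6*101 + 68
101 = 1*68 + 33
68 = 2*33 + 2
33 = 16*2 + 1
2 = 2*1 + 0  (stop)
So 674/101 = [6; 1, 2, 16, 2].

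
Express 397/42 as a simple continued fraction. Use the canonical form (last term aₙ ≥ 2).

[9; 2, 4, 1, 3]

397 = 9·42 + 19
42 = 2·19 + 4
19 = 4·4 + 3
4 = 1·3 + 1
3 = 3·1 + 0  (stop)
So 397/42 = [9; 2, 4, 1, 3].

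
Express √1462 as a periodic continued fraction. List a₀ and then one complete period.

[38; 4, 4, 4, 76]

a₀ = ⌊√1462⌋ = 38.
With m₀=0, d₀=1 and mₖ₊₁ = dₖaₖ − mₖ, dₖ₊₁ = (n − mₖ₊₁²)/dₖ, aₖ₊₁ = ⌊(a₀+mₖ₊₁)/dₖ₊₁⌋:
  k=1: m=38, d=18, a=4
  k=2: m=34, d=17, a=4
  k=3: m=34, d=18, a=4
  k=4: m=38, d=1, a=76
d=1 and a=2a₀=76 at k=4, so the next step gives (m, d) = (38, 18) again — its k=1 value — and the period has length 4.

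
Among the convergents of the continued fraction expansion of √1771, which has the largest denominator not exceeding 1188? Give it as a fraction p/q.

42462/1009

√1771 = [42; 12, 84, …] (period length 2).
Convergents:
  p_0/q_0 = 42/1
  p_1/q_1 = 505/12
  p_2/q_2 = 42462/1009
  p_3/q_3 = 510049/12120
q_2 = 1009 ≤ 1188 < 12120 = q_3, so the answer is 42462/1009.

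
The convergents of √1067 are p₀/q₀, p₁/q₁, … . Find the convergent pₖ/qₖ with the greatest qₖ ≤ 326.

6435/197

√1067 = [32; 1, 1, 1, 64, …] (period length 4).
Convergents:
  p_0/q_0 = 32/1
  p_1/q_1 = 33/1
  p_2/q_2 = 65/2
  p_3/q_3 = 98/3
  p_4/q_4 = 6337/194
  p_5/q_5 = 6435/197
  p_6/q_6 = 12772/391
q_5 = 197 ≤ 326 < 391 = q_6, so the answer is 6435/197.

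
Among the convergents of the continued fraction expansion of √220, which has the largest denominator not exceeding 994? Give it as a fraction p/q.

√220 = [14; 1, 4, 1, 28, …] (period length 4).
Convergents:
  p_0/q_0 = 14/1
  p_1/q_1 = 15/1
  p_2/q_2 = 74/5
  p_3/q_3 = 89/6
  p_4/q_4 = 2566/173
  p_5/q_5 = 2655/179
  p_6/q_6 = 13186/889
  p_7/q_7 = 15841/1068
q_6 = 889 ≤ 994 < 1068 = q_7, so the answer is 13186/889.

13186/889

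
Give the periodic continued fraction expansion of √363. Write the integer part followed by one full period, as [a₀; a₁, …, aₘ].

[19; 19, 38]

a₀ = ⌊√363⌋ = 19.
With m₀=0, d₀=1 and mₖ₊₁ = dₖaₖ − mₖ, dₖ₊₁ = (n − mₖ₊₁²)/dₖ, aₖ₊₁ = ⌊(a₀+mₖ₊₁)/dₖ₊₁⌋:
  k=1: m=19, d=2, a=19
  k=2: m=19, d=1, a=38
d=1 and a=2a₀=38 at k=2, so the next step gives (m, d) = (19, 2) again — its k=1 value — and the period has length 2.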